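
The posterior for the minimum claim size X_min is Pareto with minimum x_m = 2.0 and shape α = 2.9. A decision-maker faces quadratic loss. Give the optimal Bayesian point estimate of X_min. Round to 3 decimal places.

The Pareto density is strictly decreasing on [x_m, ∞), so the mode is x_m = 2.000.
Mean = α·x_m/(α−1) = 2.9·2.0/1.9 = 3.053.
Quadratic loss ⇒ the optimal estimator is the posterior mean.

3.053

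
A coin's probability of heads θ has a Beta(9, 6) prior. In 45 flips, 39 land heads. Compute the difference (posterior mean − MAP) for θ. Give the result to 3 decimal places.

-0.010

Posterior: Beta(9+39, 6+6) = Beta(48, 12).
Mode = (48−1)/(48+12−2) = 47/58 = 0.810.
Mean = 48/(48+12) = 48/60 = 0.800.
Difference = 0.800 − 0.810 = -0.010.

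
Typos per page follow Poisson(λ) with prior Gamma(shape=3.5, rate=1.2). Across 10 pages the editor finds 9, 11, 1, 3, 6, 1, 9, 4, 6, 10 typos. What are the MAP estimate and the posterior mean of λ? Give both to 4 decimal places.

MAP = 5.5804; posterior mean = 5.6696

Σ counts = 60. Posterior: Gamma(shape = 3.5+60 = 63.5, rate = 1.2+10 = 11.2).
Mode = (α−1)/β = 62.5/11.2 = 5.5804.
Mean = α/β = 63.5/11.2 = 5.6696.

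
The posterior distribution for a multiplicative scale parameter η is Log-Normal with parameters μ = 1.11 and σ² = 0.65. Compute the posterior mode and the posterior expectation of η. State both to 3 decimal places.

Mode = exp(μ − σ²) = exp(0.46) = 1.584.
Mean = exp(μ + σ²/2) = exp(1.435) = 4.200.

MAP = 1.584, posterior mean = 4.200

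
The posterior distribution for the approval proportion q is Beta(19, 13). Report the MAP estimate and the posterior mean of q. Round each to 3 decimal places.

Mode = (19−1)/(19+13−2) = 18/30 = 0.600.
Mean = 19/(19+13) = 19/32 = 0.594.
The posterior is left-skewed, so the mode exceeds the mean.

MAP: 0.600. Posterior mean: 0.594.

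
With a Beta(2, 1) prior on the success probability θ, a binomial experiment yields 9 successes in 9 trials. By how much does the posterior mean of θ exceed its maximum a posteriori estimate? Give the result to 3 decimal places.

Posterior: Beta(2+9, 1+0) = Beta(11, 1).
Since β = 1 ≤ 1 and α > 1, the Beta density is monotone increasing on [0,1]; the mode is at 1.
Mean = 11/(11+1) = 0.917.
Difference = 0.917 − 1.000 = -0.083.
Left-skewed posterior ⇒ mean < mode.

-0.083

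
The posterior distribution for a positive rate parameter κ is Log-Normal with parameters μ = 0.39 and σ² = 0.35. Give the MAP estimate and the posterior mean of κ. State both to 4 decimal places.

Mode = exp(μ − σ²) = exp(0.04) = 1.0408.
Mean = exp(μ + σ²/2) = exp(0.565) = 1.7594.
Mean > mode: the posterior has a right tail.

MAP: 1.0408. Posterior mean: 1.7594.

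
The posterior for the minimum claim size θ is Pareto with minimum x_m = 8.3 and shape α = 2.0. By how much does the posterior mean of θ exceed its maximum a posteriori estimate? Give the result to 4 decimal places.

The Pareto density is strictly decreasing on [x_m, ∞), so the mode is x_m = 8.3000.
Mean = α·x_m/(α−1) = 2.0·8.3/1.0 = 16.6000.
Difference = 16.6000 − 8.3000 = 8.3000.

8.3000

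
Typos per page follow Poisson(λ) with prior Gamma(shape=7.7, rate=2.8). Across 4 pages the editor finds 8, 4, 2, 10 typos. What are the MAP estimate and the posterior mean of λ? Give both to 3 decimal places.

Σ counts = 24. Posterior: Gamma(shape = 7.7+24 = 31.7, rate = 2.8+4 = 6.8).
Mode = (α−1)/β = 30.7/6.8 = 4.515.
Mean = α/β = 31.7/6.8 = 4.662.
Right-skewed posterior ⇒ mode < mean.

MAP: 4.515. Posterior mean: 4.662.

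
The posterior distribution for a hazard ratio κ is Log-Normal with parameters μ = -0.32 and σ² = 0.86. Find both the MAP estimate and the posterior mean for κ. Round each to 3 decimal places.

MAP = 0.307; posterior mean = 1.116

Mode = exp(μ − σ²) = exp(-1.18) = 0.307.
Mean = exp(μ + σ²/2) = exp(0.110) = 1.116.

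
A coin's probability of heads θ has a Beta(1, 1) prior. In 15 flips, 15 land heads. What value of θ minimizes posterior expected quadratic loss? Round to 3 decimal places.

0.941

Posterior: Beta(1+15, 1+0) = Beta(16, 1).
Since β = 1 ≤ 1 and α > 1, the Beta density is monotone increasing on [0,1]; the mode is at 1.
Mean = 16/(16+1) = 0.941.
Quadratic loss ⇒ the optimal estimator is the posterior mean.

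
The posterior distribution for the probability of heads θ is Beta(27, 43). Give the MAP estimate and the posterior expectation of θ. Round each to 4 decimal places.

θ_MAP = 0.3824, E[θ|data] = 0.3857

Mode = (27−1)/(27+43−2) = 26/68 = 0.3824.
Mean = 27/(27+43) = 27/70 = 0.3857.
The posterior is right-skewed, so the mean exceeds the mode.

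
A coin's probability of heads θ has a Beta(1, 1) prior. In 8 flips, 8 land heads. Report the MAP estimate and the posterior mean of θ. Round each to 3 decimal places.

Posterior: Beta(1+8, 1+0) = Beta(9, 1).
Since β = 1 ≤ 1 and α > 1, the Beta density is monotone increasing on [0,1]; the mode is at 1.
Mean = 9/(9+1) = 0.900.

MAP: 1.000. Posterior mean: 0.900.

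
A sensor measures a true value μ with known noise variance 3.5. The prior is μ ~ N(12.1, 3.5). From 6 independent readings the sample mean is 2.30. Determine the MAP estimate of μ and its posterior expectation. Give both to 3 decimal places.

Posterior for μ is Normal. Precision-weighted mean: (1/3.5·12.1 + 6/3.5·2.30) / (1/3.5 + 6/3.5) = 3.700.
A Normal posterior is symmetric, so mode = mean.

MAP = 3.700, posterior mean = 3.700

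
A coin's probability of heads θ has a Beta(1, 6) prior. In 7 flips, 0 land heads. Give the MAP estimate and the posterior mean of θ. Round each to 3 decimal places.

Posterior: Beta(1+0, 6+7) = Beta(1, 13).
Since α = 1 ≤ 1 and β > 1, the Beta density is monotone decreasing on [0,1]; the mode is at 0.
Mean = 1/(1+13) = 0.071.
The mean is pulled above the mode by the posterior's right skew.

MAP = 0.000; posterior mean = 0.071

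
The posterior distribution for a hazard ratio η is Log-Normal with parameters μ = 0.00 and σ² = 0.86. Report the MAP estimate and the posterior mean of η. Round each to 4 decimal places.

Mode = exp(μ − σ²) = exp(-0.86) = 0.4232.
Mean = exp(μ + σ²/2) = exp(0.430) = 1.5373.
The posterior is right-skewed, so the mean exceeds the mode.

MAP = 0.4232, posterior mean = 1.5373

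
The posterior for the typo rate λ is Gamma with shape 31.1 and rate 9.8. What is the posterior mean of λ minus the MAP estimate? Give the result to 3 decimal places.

Mode = (α−1)/β = 30.1/9.8 = 3.071.
Mean = α/β = 31.1/9.8 = 3.173.
Difference = 3.173 − 3.071 = 0.102.

0.102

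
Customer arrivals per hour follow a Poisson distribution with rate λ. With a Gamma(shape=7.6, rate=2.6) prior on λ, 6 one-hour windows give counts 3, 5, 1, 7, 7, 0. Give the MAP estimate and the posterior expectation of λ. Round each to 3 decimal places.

Σ counts = 23. Posterior: Gamma(shape = 7.6+23 = 30.6, rate = 2.6+6 = 8.6).
Mode = (α−1)/β = 29.6/8.6 = 3.442.
Mean = α/β = 30.6/8.6 = 3.558.
The mean is pulled above the mode by the posterior's right skew.

MAP: 3.442. Posterior mean: 3.558.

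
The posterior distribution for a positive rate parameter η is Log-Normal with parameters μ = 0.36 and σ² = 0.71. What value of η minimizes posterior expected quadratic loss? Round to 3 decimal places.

2.044

Mode = exp(μ − σ²) = exp(-0.35) = 0.705.
Mean = exp(μ + σ²/2) = exp(0.715) = 2.044.
Quadratic loss ⇒ the optimal estimator is the posterior mean.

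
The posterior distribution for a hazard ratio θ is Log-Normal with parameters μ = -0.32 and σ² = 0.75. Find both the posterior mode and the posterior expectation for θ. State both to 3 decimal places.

MAP = 0.343, posterior mean = 1.057

Mode = exp(μ − σ²) = exp(-1.07) = 0.343.
Mean = exp(μ + σ²/2) = exp(0.055) = 1.057.
The mean is pulled above the mode by the posterior's right skew.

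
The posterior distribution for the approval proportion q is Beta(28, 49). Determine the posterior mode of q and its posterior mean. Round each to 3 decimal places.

Mode = (28−1)/(28+49−2) = 27/75 = 0.360.
Mean = 28/(28+49) = 28/77 = 0.364.

MAP = 0.360, posterior mean = 0.364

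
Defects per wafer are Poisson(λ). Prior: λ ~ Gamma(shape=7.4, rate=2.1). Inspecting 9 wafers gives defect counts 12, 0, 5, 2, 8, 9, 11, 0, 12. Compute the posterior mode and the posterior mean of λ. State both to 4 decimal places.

λ_MAP = 5.8919, E[λ|data] = 5.9820

Σ counts = 59. Posterior: Gamma(shape = 7.4+59 = 66.4, rate = 2.1+9 = 11.1).
Mode = (α−1)/β = 65.4/11.1 = 5.8919.
Mean = α/β = 66.4/11.1 = 5.9820.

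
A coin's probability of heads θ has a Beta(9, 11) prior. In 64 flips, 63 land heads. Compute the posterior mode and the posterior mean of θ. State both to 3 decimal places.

Posterior: Beta(9+63, 11+1) = Beta(72, 12).
Mode = (72−1)/(72+12−2) = 71/82 = 0.866.
Mean = 72/(72+12) = 72/84 = 0.857.
Mode > mean: the posterior has a left tail.

MAP = 0.866, posterior mean = 0.857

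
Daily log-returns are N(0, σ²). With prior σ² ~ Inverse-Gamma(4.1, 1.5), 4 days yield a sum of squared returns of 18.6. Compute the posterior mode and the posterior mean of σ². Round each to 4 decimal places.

MAP = 1.5211; posterior mean = 2.1176

Posterior: Inverse-Gamma(shape = 4.1+4/2 = 6.1, scale = 1.5+18.6/2 = 10.8).
Mode = β/(α+1) = 10.8/7.1 = 1.5211.
Mean = β/(α−1) = 10.8/5.1 = 2.1176.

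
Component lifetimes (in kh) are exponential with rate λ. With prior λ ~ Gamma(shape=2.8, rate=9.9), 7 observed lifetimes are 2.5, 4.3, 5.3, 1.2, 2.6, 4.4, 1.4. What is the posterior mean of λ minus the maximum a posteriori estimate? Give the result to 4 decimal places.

Σ times = 21.7. Posterior: Gamma(shape = 2.8+7 = 9.8, rate = 9.9+21.7 = 31.6).
Mode = (α−1)/β = 8.8/31.6 = 0.2785.
Mean = α/β = 9.8/31.6 = 0.3101.
Difference = 0.3101 − 0.2785 = 0.0316.
The mean is pulled above the mode by the posterior's right skew.

0.0316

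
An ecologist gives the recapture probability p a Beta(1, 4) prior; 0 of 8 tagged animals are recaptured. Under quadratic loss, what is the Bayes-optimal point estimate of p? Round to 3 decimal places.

0.077

Posterior: Beta(1+0, 4+8) = Beta(1, 12).
Since α = 1 ≤ 1 and β > 1, the Beta density is monotone decreasing on [0,1]; the mode is at 0.
Mean = 1/(1+12) = 0.077.
Quadratic loss ⇒ the optimal estimator is the posterior mean.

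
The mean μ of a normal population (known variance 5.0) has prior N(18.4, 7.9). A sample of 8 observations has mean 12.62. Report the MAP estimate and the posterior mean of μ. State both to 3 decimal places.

MAP estimate = 13.044, posterior mean = 13.044

Posterior for μ is Normal. Precision-weighted mean: (1/7.9·18.4 + 8/5.0·12.62) / (1/7.9 + 8/5.0) = 13.044.
A Normal posterior is symmetric, so mode = mean.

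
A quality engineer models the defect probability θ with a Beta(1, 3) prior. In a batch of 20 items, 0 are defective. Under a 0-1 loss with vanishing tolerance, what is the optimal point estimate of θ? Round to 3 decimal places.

0.000

Posterior: Beta(1+0, 3+20) = Beta(1, 23).
Since α = 1 ≤ 1 and β > 1, the Beta density is monotone decreasing on [0,1]; the mode is at 0.
Mean = 1/(1+23) = 0.042.
This is the posterior mode — the MAP estimate.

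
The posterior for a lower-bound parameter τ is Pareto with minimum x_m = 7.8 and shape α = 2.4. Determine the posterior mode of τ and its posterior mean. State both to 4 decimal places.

MAP = 7.8000; posterior mean = 13.3714

The Pareto density is strictly decreasing on [x_m, ∞), so the mode is x_m = 7.8000.
Mean = α·x_m/(α−1) = 2.4·7.8/1.4 = 13.3714.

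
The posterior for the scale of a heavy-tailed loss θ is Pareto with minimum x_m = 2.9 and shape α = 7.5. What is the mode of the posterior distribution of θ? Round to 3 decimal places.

The Pareto density is strictly decreasing on [x_m, ∞), so the mode is x_m = 2.900.
Mean = α·x_m/(α−1) = 7.5·2.9/6.5 = 3.346.
This is the posterior mode — the MAP estimate.

2.900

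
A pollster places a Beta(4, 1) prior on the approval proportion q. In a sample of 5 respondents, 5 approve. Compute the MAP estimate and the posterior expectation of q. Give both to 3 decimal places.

Posterior: Beta(4+5, 1+0) = Beta(9, 1).
Since β = 1 ≤ 1 and α > 1, the Beta density is monotone increasing on [0,1]; the mode is at 1.
Mean = 9/(9+1) = 0.900.

MAP: 1.000. Posterior mean: 0.900.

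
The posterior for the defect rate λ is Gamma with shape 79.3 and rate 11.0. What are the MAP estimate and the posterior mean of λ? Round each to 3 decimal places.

MAP: 7.118. Posterior mean: 7.209.

Mode = (α−1)/β = 78.3/11.0 = 7.118.
Mean = α/β = 79.3/11.0 = 7.209.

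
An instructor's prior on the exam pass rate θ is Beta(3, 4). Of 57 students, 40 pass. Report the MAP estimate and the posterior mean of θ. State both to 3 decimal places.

Posterior: Beta(3+40, 4+17) = Beta(43, 21).
Mode = (43−1)/(43+21−2) = 42/62 = 0.677.
Mean = 43/(43+21) = 43/64 = 0.672.
Left-skewed posterior ⇒ mean < mode.

θ_MAP = 0.677, E[θ|data] = 0.672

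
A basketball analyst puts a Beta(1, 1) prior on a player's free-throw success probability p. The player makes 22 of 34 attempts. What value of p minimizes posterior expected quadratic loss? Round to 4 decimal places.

Posterior: Beta(1+22, 1+12) = Beta(23, 13).
Mode = (23−1)/(23+13−2) = 22/34 = 0.6471.
With a flat prior the MAP equals the MLE, 22/34.
Mean = 23/(23+13) = 23/36 = 0.6389.
Quadratic loss ⇒ the optimal estimator is the posterior mean.

0.6389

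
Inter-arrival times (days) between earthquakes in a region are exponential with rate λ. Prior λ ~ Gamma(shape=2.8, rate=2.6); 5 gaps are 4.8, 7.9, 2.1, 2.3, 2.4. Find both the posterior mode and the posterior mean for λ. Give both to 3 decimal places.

posterior mode = 0.308, posterior mean = 0.353

Σ times = 19.5. Posterior: Gamma(shape = 2.8+5 = 7.8, rate = 2.6+19.5 = 22.1).
Mode = (α−1)/β = 6.8/22.1 = 0.308.
Mean = α/β = 7.8/22.1 = 0.353.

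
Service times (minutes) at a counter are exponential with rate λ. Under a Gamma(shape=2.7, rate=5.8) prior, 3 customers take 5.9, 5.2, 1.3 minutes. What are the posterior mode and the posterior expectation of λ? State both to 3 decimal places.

posterior mode = 0.258, posterior expectation = 0.313

Σ times = 12.4. Posterior: Gamma(shape = 2.7+3 = 5.7, rate = 5.8+12.4 = 18.2).
Mode = (α−1)/β = 4.7/18.2 = 0.258.
Mean = α/β = 5.7/18.2 = 0.313.
The posterior is right-skewed, so the mean exceeds the mode.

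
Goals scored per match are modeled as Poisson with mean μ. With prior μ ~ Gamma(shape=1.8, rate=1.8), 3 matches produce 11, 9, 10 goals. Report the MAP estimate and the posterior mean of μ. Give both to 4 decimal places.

MAP estimate = 6.4167, posterior mean = 6.6250

Σ counts = 30. Posterior: Gamma(shape = 1.8+30 = 31.8, rate = 1.8+3 = 4.8).
Mode = (α−1)/β = 30.8/4.8 = 6.4167.
Mean = α/β = 31.8/4.8 = 6.6250.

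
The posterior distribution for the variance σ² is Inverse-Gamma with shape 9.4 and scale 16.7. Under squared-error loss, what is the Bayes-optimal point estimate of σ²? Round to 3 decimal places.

Mode = β/(α+1) = 16.7/10.4 = 1.606.
Mean = β/(α−1) = 16.7/8.4 = 1.988.
Squared-error loss ⇒ the optimal estimator is the posterior mean.

1.988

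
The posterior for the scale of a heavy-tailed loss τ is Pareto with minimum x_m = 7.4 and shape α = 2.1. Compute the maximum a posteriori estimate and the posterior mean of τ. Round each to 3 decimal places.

MAP: 7.400. Posterior mean: 14.127.

The Pareto density is strictly decreasing on [x_m, ∞), so the mode is x_m = 7.400.
Mean = α·x_m/(α−1) = 2.1·7.4/1.1 = 14.127.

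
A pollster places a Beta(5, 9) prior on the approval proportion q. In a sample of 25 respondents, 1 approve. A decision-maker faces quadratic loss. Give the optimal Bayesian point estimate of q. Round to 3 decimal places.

Posterior: Beta(5+1, 9+24) = Beta(6, 33).
Mode = (6−1)/(6+33−2) = 5/37 = 0.135.
Mean = 6/(6+33) = 6/39 = 0.154.
Quadratic loss ⇒ the optimal estimator is the posterior mean.

0.154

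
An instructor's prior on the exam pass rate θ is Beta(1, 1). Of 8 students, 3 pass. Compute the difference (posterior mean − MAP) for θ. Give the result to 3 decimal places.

Posterior: Beta(1+3, 1+5) = Beta(4, 6).
Mode = (4−1)/(4+6−2) = 3/8 = 0.375.
With a flat prior the MAP equals the MLE, 3/8.
Mean = 4/(4+6) = 4/10 = 0.400.
Difference = 0.400 − 0.375 = 0.025.
Right-skewed posterior ⇒ mode < mean.

0.025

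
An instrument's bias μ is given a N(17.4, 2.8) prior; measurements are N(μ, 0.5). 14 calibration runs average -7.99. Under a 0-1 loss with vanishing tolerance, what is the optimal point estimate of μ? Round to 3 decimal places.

-7.670

Posterior for μ is Normal. Precision-weighted mean: (1/2.8·17.4 + 14/0.5·-7.99) / (1/2.8 + 14/0.5) = -7.670.
A Normal posterior is symmetric, so mode = mean.
This is the posterior mode — the MAP estimate.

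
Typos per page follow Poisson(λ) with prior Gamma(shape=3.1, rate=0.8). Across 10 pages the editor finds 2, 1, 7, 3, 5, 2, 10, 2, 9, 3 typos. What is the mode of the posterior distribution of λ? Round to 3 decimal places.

Σ counts = 44. Posterior: Gamma(shape = 3.1+44 = 47.1, rate = 0.8+10 = 10.8).
Mode = (α−1)/β = 46.1/10.8 = 4.269.
Mean = α/β = 47.1/10.8 = 4.361.
This is the posterior mode — the MAP estimate.

4.269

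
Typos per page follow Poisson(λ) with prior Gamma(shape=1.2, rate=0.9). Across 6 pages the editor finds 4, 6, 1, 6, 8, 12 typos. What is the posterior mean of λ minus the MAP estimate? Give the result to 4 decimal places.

Σ counts = 37. Posterior: Gamma(shape = 1.2+37 = 38.2, rate = 0.9+6 = 6.9).
Mode = (α−1)/β = 37.2/6.9 = 5.3913.
Mean = α/β = 38.2/6.9 = 5.5362.
Difference = 5.5362 − 5.3913 = 0.1449.

0.1449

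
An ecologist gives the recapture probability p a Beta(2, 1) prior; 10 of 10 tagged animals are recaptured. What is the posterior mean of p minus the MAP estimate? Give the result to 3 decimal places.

Posterior: Beta(2+10, 1+0) = Beta(12, 1).
Since β = 1 ≤ 1 and α > 1, the Beta density is monotone increasing on [0,1]; the mode is at 1.
Mean = 12/(12+1) = 0.923.
Difference = 0.923 − 1.000 = -0.077.

-0.077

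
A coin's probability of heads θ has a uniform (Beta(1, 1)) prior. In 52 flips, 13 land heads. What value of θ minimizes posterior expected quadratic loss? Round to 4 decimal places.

Posterior: Beta(1+13, 1+39) = Beta(14, 40).
Mode = (14−1)/(14+40−2) = 13/52 = 0.2500.
Mean = 14/(14+40) = 14/54 = 0.2593.
Quadratic loss ⇒ the optimal estimator is the posterior mean.

0.2593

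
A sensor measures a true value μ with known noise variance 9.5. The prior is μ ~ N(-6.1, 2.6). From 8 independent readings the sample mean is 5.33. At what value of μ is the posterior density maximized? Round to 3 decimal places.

1.746

Posterior for μ is Normal. Precision-weighted mean: (1/2.6·-6.1 + 8/9.5·5.33) / (1/2.6 + 8/9.5) = 1.746.
A Normal posterior is symmetric, so mode = mean.
This is the posterior mode — the MAP estimate.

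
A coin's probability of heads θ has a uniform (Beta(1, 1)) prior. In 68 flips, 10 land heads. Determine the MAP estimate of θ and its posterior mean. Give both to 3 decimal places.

Posterior: Beta(1+10, 1+58) = Beta(11, 59).
Mode = (11−1)/(11+59−2) = 10/68 = 0.147.
With a flat prior the MAP equals the MLE, 10/68.
Mean = 11/(11+59) = 11/70 = 0.157.

θ_MAP = 0.147, E[θ|data] = 0.157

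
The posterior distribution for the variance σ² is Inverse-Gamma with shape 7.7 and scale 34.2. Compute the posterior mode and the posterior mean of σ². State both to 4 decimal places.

MAP: 3.9310. Posterior mean: 5.1045.

Mode = β/(α+1) = 34.2/8.7 = 3.9310.
Mean = β/(α−1) = 34.2/6.7 = 5.1045.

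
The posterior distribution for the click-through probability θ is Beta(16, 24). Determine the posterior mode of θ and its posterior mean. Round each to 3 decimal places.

Mode = (16−1)/(16+24−2) = 15/38 = 0.395.
Mean = 16/(16+24) = 16/40 = 0.400.
Right-skewed posterior ⇒ mode < mean.

posterior mode = 0.395, posterior mean = 0.400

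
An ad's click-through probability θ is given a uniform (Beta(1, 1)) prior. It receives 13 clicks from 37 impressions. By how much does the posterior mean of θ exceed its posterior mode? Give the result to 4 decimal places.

Posterior: Beta(1+13, 1+24) = Beta(14, 25).
Mode = (14−1)/(14+25−2) = 13/37 = 0.3514.
Mean = 14/(14+25) = 14/39 = 0.3590.
Difference = 0.3590 − 0.3514 = 0.0076.

0.0076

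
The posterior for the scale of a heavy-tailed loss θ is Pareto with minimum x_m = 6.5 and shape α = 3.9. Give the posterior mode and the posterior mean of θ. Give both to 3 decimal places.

MAP: 6.500. Posterior mean: 8.741.

The Pareto density is strictly decreasing on [x_m, ∞), so the mode is x_m = 6.500.
Mean = α·x_m/(α−1) = 3.9·6.5/2.9 = 8.741.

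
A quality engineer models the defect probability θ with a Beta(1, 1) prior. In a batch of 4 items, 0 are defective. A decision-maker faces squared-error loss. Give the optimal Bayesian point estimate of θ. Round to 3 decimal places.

0.167

Posterior: Beta(1+0, 1+4) = Beta(1, 5).
Since α = 1 ≤ 1 and β > 1, the Beta density is monotone decreasing on [0,1]; the mode is at 0.
Mean = 1/(1+5) = 0.167.
Squared-error loss ⇒ the optimal estimator is the posterior mean.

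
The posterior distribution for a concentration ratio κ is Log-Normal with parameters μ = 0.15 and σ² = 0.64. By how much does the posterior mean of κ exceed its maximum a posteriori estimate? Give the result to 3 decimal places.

Mode = exp(μ − σ²) = exp(-0.49) = 0.613.
Mean = exp(μ + σ²/2) = exp(0.470) = 1.600.
Difference = 1.600 − 0.613 = 0.987.

0.987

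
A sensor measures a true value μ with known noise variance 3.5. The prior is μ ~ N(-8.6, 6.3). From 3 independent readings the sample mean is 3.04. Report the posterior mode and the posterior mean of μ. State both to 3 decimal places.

MAP: 1.221. Posterior mean: 1.221.

Posterior for μ is Normal. Precision-weighted mean: (1/6.3·-8.6 + 3/3.5·3.04) / (1/6.3 + 3/3.5) = 1.221.
A Normal posterior is symmetric, so mode = mean.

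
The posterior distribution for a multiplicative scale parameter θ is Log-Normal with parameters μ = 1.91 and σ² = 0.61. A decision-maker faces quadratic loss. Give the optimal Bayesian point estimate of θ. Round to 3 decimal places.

9.161

Mode = exp(μ − σ²) = exp(1.30) = 3.669.
Mean = exp(μ + σ²/2) = exp(2.215) = 9.161.
Quadratic loss ⇒ the optimal estimator is the posterior mean.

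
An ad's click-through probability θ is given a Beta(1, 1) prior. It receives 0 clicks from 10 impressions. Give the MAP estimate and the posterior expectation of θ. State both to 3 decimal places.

θ_MAP = 0.000, E[θ|data] = 0.083

Posterior: Beta(1+0, 1+10) = Beta(1, 11).
Since α = 1 ≤ 1 and β > 1, the Beta density is monotone decreasing on [0,1]; the mode is at 0.
Mean = 1/(1+11) = 0.083.
The posterior is right-skewed, so the mean exceeds the mode.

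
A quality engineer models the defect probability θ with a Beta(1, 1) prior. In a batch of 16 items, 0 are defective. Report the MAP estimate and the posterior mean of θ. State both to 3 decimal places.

θ_MAP = 0.000, E[θ|data] = 0.056

Posterior: Beta(1+0, 1+16) = Beta(1, 17).
Since α = 1 ≤ 1 and β > 1, the Beta density is monotone decreasing on [0,1]; the mode is at 0.
Mean = 1/(1+17) = 0.056.
The mean is pulled above the mode by the posterior's right skew.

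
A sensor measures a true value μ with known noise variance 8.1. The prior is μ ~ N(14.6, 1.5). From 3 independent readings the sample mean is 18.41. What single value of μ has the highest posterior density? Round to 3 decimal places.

Posterior for μ is Normal. Precision-weighted mean: (1/1.5·14.6 + 3/8.1·18.41) / (1/1.5 + 3/8.1) = 15.961.
A Normal posterior is symmetric, so mode = mean.
This is the posterior mode — the MAP estimate.

15.961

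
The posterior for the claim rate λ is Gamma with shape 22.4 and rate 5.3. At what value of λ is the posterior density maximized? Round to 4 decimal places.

Mode = (α−1)/β = 21.4/5.3 = 4.0377.
Mean = α/β = 22.4/5.3 = 4.2264.
This is the posterior mode — the MAP estimate.

4.0377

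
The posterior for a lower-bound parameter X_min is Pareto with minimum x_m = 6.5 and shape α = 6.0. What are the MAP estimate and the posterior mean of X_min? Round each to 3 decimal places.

MAP estimate = 6.500, posterior mean = 7.800

The Pareto density is strictly decreasing on [x_m, ∞), so the mode is x_m = 6.500.
Mean = α·x_m/(α−1) = 6.0·6.5/5.0 = 7.800.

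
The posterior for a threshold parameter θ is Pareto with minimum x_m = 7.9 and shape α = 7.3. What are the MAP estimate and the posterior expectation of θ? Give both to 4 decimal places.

MAP = 7.9000; posterior mean = 9.1540

The Pareto density is strictly decreasing on [x_m, ∞), so the mode is x_m = 7.9000.
Mean = α·x_m/(α−1) = 7.3·7.9/6.3 = 9.1540.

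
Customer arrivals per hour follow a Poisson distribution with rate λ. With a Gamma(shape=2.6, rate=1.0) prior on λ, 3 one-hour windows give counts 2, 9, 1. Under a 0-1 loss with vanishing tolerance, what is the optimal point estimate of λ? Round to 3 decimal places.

3.400

Σ counts = 12. Posterior: Gamma(shape = 2.6+12 = 14.6, rate = 1.0+3 = 4.0).
Mode = (α−1)/β = 13.6/4.0 = 3.400.
Mean = α/β = 14.6/4.0 = 3.650.
This is the posterior mode — the MAP estimate.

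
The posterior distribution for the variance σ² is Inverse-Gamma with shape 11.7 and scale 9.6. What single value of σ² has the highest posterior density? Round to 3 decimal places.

Mode = β/(α+1) = 9.6/12.7 = 0.756.
Mean = β/(α−1) = 9.6/10.7 = 0.897.
This is the posterior mode — the MAP estimate.

0.756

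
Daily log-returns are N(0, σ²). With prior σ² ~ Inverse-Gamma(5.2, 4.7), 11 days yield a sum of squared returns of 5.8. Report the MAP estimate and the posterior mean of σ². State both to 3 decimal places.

MAP: 0.650. Posterior mean: 0.784.

Posterior: Inverse-Gamma(shape = 5.2+11/2 = 10.7, scale = 4.7+5.8/2 = 7.6).
Mode = β/(α+1) = 7.6/11.7 = 0.650.
Mean = β/(α−1) = 7.6/9.7 = 0.784.
The posterior is right-skewed, so the mean exceeds the mode.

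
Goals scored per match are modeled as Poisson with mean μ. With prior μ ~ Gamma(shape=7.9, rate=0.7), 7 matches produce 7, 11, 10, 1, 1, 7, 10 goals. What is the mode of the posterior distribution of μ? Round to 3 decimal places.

7.000

Σ counts = 47. Posterior: Gamma(shape = 7.9+47 = 54.9, rate = 0.7+7 = 7.7).
Mode = (α−1)/β = 53.9/7.7 = 7.000.
Mean = α/β = 54.9/7.7 = 7.130.
This is the posterior mode — the MAP estimate.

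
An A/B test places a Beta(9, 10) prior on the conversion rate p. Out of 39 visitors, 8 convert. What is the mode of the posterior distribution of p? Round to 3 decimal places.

0.286

Posterior: Beta(9+8, 10+31) = Beta(17, 41).
Mode = (17−1)/(17+41−2) = 16/56 = 0.286.
Mean = 17/(17+41) = 17/58 = 0.293.
This is the posterior mode — the MAP estimate.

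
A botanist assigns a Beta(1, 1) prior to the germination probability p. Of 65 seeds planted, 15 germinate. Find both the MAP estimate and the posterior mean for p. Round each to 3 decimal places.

MAP = 0.231, posterior mean = 0.239

Posterior: Beta(1+15, 1+50) = Beta(16, 51).
Mode = (16−1)/(16+51−2) = 15/65 = 0.231.
With a flat prior the MAP equals the MLE, 15/65.
Mean = 16/(16+51) = 16/67 = 0.239.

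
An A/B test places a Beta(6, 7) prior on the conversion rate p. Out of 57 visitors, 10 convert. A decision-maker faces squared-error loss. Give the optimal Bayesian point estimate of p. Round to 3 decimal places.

Posterior: Beta(6+10, 7+47) = Beta(16, 54).
Mode = (16−1)/(16+54−2) = 15/68 = 0.221.
Mean = 16/(16+54) = 16/70 = 0.229.
Squared-error loss ⇒ the optimal estimator is the posterior mean.

0.229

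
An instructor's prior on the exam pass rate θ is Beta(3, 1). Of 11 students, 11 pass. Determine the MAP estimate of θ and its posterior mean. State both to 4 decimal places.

Posterior: Beta(3+11, 1+0) = Beta(14, 1).
Since β = 1 ≤ 1 and α > 1, the Beta density is monotone increasing on [0,1]; the mode is at 1.
Mean = 14/(14+1) = 0.9333.

MAP estimate = 1.0000, posterior mean = 0.9333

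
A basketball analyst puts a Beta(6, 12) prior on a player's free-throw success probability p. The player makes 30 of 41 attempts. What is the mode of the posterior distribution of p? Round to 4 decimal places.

0.6140

Posterior: Beta(6+30, 12+11) = Beta(36, 23).
Mode = (36−1)/(36+23−2) = 35/57 = 0.6140.
Mean = 36/(36+23) = 36/59 = 0.6102.
This is the posterior mode — the MAP estimate.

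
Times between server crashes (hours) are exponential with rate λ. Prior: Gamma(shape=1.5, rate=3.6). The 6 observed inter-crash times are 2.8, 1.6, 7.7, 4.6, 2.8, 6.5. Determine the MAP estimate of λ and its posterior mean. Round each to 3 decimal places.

λ_MAP = 0.220, E[λ|data] = 0.253

Σ times = 26.0. Posterior: Gamma(shape = 1.5+6 = 7.5, rate = 3.6+26.0 = 29.6).
Mode = (α−1)/β = 6.5/29.6 = 0.220.
Mean = α/β = 7.5/29.6 = 0.253.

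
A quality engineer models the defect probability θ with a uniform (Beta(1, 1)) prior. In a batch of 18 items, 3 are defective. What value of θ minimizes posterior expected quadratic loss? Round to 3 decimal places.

0.200

Posterior: Beta(1+3, 1+15) = Beta(4, 16).
Mode = (4−1)/(4+16−2) = 3/18 = 0.167.
With a flat prior the MAP equals the MLE, 3/18.
Mean = 4/(4+16) = 4/20 = 0.200.
Quadratic loss ⇒ the optimal estimator is the posterior mean.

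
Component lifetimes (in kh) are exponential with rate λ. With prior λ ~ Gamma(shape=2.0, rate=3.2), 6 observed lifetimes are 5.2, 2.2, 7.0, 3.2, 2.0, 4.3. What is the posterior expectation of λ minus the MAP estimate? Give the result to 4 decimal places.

0.0369

Σ times = 23.9. Posterior: Gamma(shape = 2.0+6 = 8.0, rate = 3.2+23.9 = 27.1).
Mode = (α−1)/β = 7.0/27.1 = 0.2583.
Mean = α/β = 8.0/27.1 = 0.2952.
Difference = 0.2952 − 0.2583 = 0.0369.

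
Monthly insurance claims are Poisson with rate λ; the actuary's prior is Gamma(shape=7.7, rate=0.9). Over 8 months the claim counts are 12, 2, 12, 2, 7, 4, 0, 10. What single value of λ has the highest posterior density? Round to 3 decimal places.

6.258

Σ counts = 49. Posterior: Gamma(shape = 7.7+49 = 56.7, rate = 0.9+8 = 8.9).
Mode = (α−1)/β = 55.7/8.9 = 6.258.
Mean = α/β = 56.7/8.9 = 6.371.
This is the posterior mode — the MAP estimate.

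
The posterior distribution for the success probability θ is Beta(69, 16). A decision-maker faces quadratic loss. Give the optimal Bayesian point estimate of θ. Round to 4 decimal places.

Mode = (69−1)/(69+16−2) = 68/83 = 0.8193.
Mean = 69/(69+16) = 69/85 = 0.8118.
Quadratic loss ⇒ the optimal estimator is the posterior mean.

0.8118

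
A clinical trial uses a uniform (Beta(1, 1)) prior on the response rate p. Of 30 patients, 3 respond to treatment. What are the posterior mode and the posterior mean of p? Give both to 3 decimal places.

Posterior: Beta(1+3, 1+27) = Beta(4, 28).
Mode = (4−1)/(4+28−2) = 3/30 = 0.100.
Mean = 4/(4+28) = 4/32 = 0.125.
The mean is pulled above the mode by the posterior's right skew.

MAP = 0.100; posterior mean = 0.125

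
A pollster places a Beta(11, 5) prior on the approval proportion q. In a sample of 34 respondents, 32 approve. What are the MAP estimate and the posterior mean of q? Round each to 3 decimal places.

Posterior: Beta(11+32, 5+2) = Beta(43, 7).
Mode = (43−1)/(43+7−2) = 42/48 = 0.875.
Mean = 43/(43+7) = 43/50 = 0.860.
Left-skewed posterior ⇒ mean < mode.

MAP = 0.875, posterior mean = 0.860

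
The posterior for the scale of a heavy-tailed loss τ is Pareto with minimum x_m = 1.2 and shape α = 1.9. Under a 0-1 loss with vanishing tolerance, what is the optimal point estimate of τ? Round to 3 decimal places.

1.200

The Pareto density is strictly decreasing on [x_m, ∞), so the mode is x_m = 1.200.
Mean = α·x_m/(α−1) = 1.9·1.2/0.9 = 2.533.
This is the posterior mode — the MAP estimate.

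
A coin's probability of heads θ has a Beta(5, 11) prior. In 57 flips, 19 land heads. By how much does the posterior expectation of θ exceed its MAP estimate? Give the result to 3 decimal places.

Posterior: Beta(5+19, 11+38) = Beta(24, 49).
Mode = (24−1)/(24+49−2) = 23/71 = 0.324.
Mean = 24/(24+49) = 24/73 = 0.329.
Difference = 0.329 − 0.324 = 0.005.
Right-skewed posterior ⇒ mode < mean.

0.005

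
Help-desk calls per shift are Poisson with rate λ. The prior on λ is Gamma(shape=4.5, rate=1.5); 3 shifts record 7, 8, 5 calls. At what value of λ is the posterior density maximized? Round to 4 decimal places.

Σ counts = 20. Posterior: Gamma(shape = 4.5+20 = 24.5, rate = 1.5+3 = 4.5).
Mode = (α−1)/β = 23.5/4.5 = 5.2222.
Mean = α/β = 24.5/4.5 = 5.4444.
This is the posterior mode — the MAP estimate.

5.2222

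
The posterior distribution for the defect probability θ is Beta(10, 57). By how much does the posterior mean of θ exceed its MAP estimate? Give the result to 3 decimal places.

Mode = (10−1)/(10+57−2) = 9/65 = 0.138.
Mean = 10/(10+57) = 10/67 = 0.149.
Difference = 0.149 − 0.138 = 0.011.

0.011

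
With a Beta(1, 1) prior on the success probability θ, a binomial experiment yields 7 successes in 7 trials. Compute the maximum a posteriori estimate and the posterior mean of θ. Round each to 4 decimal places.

MAP = 1.0000, posterior mean = 0.8889

Posterior: Beta(1+7, 1+0) = Beta(8, 1).
Since β = 1 ≤ 1 and α > 1, the Beta density is monotone increasing on [0,1]; the mode is at 1.
Mean = 8/(8+1) = 0.8889.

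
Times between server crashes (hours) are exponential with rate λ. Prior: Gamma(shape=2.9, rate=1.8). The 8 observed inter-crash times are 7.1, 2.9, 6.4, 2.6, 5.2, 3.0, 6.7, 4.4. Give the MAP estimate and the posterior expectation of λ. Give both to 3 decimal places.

Σ times = 38.3. Posterior: Gamma(shape = 2.9+8 = 10.9, rate = 1.8+38.3 = 40.1).
Mode = (α−1)/β = 9.9/40.1 = 0.247.
Mean = α/β = 10.9/40.1 = 0.272.
The mean is pulled above the mode by the posterior's right skew.

MAP: 0.247. Posterior mean: 0.272.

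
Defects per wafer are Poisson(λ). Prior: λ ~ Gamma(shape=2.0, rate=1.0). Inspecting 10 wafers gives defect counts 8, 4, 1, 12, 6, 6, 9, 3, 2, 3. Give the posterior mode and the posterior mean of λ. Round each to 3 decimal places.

MAP = 5.000, posterior mean = 5.091

Σ counts = 54. Posterior: Gamma(shape = 2.0+54 = 56.0, rate = 1.0+10 = 11.0).
Mode = (α−1)/β = 55.0/11.0 = 5.000.
Mean = α/β = 56.0/11.0 = 5.091.
Mean > mode: the posterior has a right tail.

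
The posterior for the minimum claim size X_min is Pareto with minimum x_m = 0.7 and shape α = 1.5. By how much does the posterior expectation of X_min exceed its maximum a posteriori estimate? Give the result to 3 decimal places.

1.400

The Pareto density is strictly decreasing on [x_m, ∞), so the mode is x_m = 0.700.
Mean = α·x_m/(α−1) = 1.5·0.7/0.5 = 2.100.
Difference = 2.100 − 0.700 = 1.400.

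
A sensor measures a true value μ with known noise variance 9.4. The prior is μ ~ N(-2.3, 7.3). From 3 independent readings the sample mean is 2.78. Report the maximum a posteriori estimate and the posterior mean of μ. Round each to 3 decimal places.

μ_MAP = 1.254, E[μ|data] = 1.254

Posterior for μ is Normal. Precision-weighted mean: (1/7.3·-2.3 + 3/9.4·2.78) / (1/7.3 + 3/9.4) = 1.254.
A Normal posterior is symmetric, so mode = mean.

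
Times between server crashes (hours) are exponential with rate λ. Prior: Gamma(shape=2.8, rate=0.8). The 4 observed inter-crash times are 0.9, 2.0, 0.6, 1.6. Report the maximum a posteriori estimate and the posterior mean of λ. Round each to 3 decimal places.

Σ times = 5.1. Posterior: Gamma(shape = 2.8+4 = 6.8, rate = 0.8+5.1 = 5.9).
Mode = (α−1)/β = 5.8/5.9 = 0.983.
Mean = α/β = 6.8/5.9 = 1.153.

MAP: 0.983. Posterior mean: 1.153.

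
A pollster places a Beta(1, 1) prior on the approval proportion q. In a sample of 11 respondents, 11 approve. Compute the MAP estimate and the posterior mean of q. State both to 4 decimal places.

Posterior: Beta(1+11, 1+0) = Beta(12, 1).
Since β = 1 ≤ 1 and α > 1, the Beta density is monotone increasing on [0,1]; the mode is at 1.
Mean = 12/(12+1) = 0.9231.
Mode > mean: the posterior has a left tail.

MAP = 1.0000, posterior mean = 0.9231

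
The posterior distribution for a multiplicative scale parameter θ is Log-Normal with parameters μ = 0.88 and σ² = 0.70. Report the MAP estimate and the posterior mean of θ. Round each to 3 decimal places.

Mode = exp(μ − σ²) = exp(0.18) = 1.197.
Mean = exp(μ + σ²/2) = exp(1.230) = 3.421.

MAP = 1.197, posterior mean = 3.421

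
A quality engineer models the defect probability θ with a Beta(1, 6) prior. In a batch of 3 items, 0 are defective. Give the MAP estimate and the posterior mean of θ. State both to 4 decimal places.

Posterior: Beta(1+0, 6+3) = Beta(1, 9).
Since α = 1 ≤ 1 and β > 1, the Beta density is monotone decreasing on [0,1]; the mode is at 0.
Mean = 1/(1+9) = 0.1000.

MAP = 0.0000; posterior mean = 0.1000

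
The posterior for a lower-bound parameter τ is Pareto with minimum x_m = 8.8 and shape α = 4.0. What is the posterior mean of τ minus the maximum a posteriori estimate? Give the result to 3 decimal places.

2.933

The Pareto density is strictly decreasing on [x_m, ∞), so the mode is x_m = 8.800.
Mean = α·x_m/(α−1) = 4.0·8.8/3.0 = 11.733.
Difference = 11.733 − 8.800 = 2.933.
Mean > mode: the posterior has a right tail.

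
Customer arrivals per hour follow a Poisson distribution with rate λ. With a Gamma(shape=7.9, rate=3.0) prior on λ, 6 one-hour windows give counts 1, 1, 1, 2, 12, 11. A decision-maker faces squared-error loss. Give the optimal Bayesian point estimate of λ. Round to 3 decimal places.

Σ counts = 28. Posterior: Gamma(shape = 7.9+28 = 35.9, rate = 3.0+6 = 9.0).
Mode = (α−1)/β = 34.9/9.0 = 3.878.
Mean = α/β = 35.9/9.0 = 3.989.
Squared-error loss ⇒ the optimal estimator is the posterior mean.

3.989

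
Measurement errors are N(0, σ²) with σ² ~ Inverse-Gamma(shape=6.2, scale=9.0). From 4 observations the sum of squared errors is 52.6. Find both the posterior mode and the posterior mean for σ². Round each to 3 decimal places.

σ²_MAP = 3.837, E[σ²|data] = 4.903

Posterior: Inverse-Gamma(shape = 6.2+4/2 = 8.2, scale = 9.0+52.6/2 = 35.3).
Mode = β/(α+1) = 35.3/9.2 = 3.837.
Mean = β/(α−1) = 35.3/7.2 = 4.903.
The mean is pulled above the mode by the posterior's right skew.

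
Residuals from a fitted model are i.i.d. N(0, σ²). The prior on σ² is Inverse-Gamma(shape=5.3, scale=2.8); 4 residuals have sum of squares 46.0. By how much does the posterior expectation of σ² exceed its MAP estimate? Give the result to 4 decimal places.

Posterior: Inverse-Gamma(shape = 5.3+4/2 = 7.3, scale = 2.8+46.0/2 = 25.8).
Mode = β/(α+1) = 25.8/8.3 = 3.1084.
Mean = β/(α−1) = 25.8/6.3 = 4.0952.
Difference = 4.0952 − 3.1084 = 0.9868.
The mean is pulled above the mode by the posterior's right skew.

0.9868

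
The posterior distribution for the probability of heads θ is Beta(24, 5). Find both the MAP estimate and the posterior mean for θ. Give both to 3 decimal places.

MAP estimate = 0.852, posterior mean = 0.828

Mode = (24−1)/(24+5−2) = 23/27 = 0.852.
Mean = 24/(24+5) = 24/29 = 0.828.
The mean is pulled below the mode by the posterior's left skew.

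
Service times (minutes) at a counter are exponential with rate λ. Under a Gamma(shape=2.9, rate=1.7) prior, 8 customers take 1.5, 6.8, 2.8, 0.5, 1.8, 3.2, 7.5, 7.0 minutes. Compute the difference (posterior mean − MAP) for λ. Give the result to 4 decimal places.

Σ times = 31.1. Posterior: Gamma(shape = 2.9+8 = 10.9, rate = 1.7+31.1 = 32.8).
Mode = (α−1)/β = 9.9/32.8 = 0.3018.
Mean = α/β = 10.9/32.8 = 0.3323.
Difference = 0.3323 − 0.3018 = 0.0305.
The mean is pulled above the mode by the posterior's right skew.

0.0305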